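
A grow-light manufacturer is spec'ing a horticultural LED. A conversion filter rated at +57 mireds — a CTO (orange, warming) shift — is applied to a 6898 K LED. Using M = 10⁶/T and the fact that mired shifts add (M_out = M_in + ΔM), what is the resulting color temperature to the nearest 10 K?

4950 K

M_in = 10⁶/6898 = 144.97 mireds.
M_out = 144.97 + (+57) = 201.97 mireds.
T_out = 10⁶/201.97 = 4951.2 K → 4950 K.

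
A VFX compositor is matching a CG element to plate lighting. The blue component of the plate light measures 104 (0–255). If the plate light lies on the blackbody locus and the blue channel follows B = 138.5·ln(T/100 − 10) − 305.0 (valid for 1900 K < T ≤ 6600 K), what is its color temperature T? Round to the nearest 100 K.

2900 K

ln(t − 10) = (104 + 305.0) / 138.5 = 2.9531.
t − 10 = e^2.9531 = 19.165, so t = 29.165.
T = 100·t = 2916 K → 2900 K to the nearest 100 K.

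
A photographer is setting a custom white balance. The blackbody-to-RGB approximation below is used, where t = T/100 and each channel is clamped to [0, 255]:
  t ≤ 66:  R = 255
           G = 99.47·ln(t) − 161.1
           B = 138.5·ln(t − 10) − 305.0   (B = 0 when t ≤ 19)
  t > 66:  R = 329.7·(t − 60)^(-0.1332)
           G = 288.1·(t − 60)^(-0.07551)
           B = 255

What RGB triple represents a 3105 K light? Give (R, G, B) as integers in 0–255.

(255, 181, 117)

t = 3105/100 = 31.05; the t ≤ 66 branch applies.
R = 255 by definition for t ≤ 66.
G = 99.47·ln 31.05 − 161.1 = 99.47·3.4356 − 161.1 = 180.639.
B = 138.5·ln(31.05 − 10) − 305.0 = 138.5·ln 21.05 − 305.0 = 138.5·3.0469 − 305.0 = 116.996.
Rounded: (255, 181, 117).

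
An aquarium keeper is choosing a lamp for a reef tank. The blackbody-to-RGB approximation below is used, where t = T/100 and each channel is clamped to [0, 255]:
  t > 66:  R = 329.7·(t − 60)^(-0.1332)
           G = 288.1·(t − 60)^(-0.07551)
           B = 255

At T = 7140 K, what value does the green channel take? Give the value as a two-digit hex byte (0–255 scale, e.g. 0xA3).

t = 7140/100 = 71.4; the t > 66 branch applies.
G = 288.1·(71.4 − 60)^(-0.07551) = 288.1·11.4^(-0.07551) = 288.1·0.83213 = 239.738.
Rounded: 240; in hex, 0xF0.

0xF0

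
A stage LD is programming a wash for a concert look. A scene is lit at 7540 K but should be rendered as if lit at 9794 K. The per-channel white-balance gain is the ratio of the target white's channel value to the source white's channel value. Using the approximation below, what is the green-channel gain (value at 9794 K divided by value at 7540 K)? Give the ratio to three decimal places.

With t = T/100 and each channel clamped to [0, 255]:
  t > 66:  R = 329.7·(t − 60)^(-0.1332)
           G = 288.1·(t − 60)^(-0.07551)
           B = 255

0.934

At 7540 K (t = 75.4):
  G = 288.1·(75.4 − 60)^(-0.07551) = 288.1·15.4^(-0.07551) = 288.1·0.81345 = 234.355.
At 9794 K (t = 97.94):
  G = 288.1·(97.94 − 60)^(-0.07551) = 288.1·37.94^(-0.07551) = 288.1·0.75991 = 218.930.
Gain = 218.930 / 234.355 = 0.9342 → 0.934.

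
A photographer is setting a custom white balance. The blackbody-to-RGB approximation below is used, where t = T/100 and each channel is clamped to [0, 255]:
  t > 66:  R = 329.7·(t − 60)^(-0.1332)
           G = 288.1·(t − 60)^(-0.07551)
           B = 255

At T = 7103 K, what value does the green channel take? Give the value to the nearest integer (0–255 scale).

t = 7103/100 = 71.03; the t > 66 branch applies.
G = 288.1·(71.03 − 60)^(-0.07551) = 288.1·11.03^(-0.07551) = 288.1·0.83421 = 240.336.
Rounded: 240.

240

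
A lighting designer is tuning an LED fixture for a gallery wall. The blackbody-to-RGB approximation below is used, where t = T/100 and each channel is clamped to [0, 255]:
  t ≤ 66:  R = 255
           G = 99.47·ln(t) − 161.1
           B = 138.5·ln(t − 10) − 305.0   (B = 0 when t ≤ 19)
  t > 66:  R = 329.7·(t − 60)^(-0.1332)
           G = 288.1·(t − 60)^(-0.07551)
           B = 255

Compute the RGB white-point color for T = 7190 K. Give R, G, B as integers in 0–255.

t = 7190/100 = 71.9; the t > 66 branch applies.
R = 329.7·(71.9 − 60)^(-0.1332) = 329.7·11.9^(-0.1332) = 329.7·0.71901 = 237.059.
G = 288.1·(71.9 − 60)^(-0.07551) = 288.1·11.9^(-0.07551) = 288.1·0.82944 = 238.962.
B = 255 by definition for t > 66.
Rounded: (237, 239, 255).

R=237, G=239, B=255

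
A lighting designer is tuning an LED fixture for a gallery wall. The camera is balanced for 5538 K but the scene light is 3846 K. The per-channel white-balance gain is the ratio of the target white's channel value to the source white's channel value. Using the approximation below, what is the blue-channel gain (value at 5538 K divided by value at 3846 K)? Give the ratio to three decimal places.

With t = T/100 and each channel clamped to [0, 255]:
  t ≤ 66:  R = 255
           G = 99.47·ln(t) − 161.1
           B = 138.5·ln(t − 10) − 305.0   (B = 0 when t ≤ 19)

At 3846 K (t = 38.46):
  B = 138.5·ln(38.46 − 10) − 305.0 = 138.5·ln 28.46 − 305.0 = 138.5·3.3485 − 305.0 = 158.767.
At 5538 K (t = 55.38):
  B = 138.5·ln(55.38 − 10) − 305.0 = 138.5·ln 45.38 − 305.0 = 138.5·3.8151 − 305.0 = 223.387.
Gain = 223.387 / 158.767 = 1.4070 → 1.407.

1.407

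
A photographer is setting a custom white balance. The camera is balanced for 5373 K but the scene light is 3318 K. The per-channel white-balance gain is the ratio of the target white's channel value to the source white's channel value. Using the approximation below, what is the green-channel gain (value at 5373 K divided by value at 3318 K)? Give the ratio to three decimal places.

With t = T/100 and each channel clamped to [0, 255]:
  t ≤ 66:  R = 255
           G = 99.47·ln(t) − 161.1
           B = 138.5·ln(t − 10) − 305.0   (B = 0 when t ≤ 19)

At 3318 K (t = 33.18):
  G = 99.47·ln 33.18 − 161.1 = 99.47·3.5019 − 161.1 = 187.239.
At 5373 K (t = 53.73):
  G = 99.47·ln 53.73 − 161.1 = 99.47·3.9840 − 161.1 = 235.186.
Gain = 235.186 / 187.239 = 1.2561 → 1.256.

1.256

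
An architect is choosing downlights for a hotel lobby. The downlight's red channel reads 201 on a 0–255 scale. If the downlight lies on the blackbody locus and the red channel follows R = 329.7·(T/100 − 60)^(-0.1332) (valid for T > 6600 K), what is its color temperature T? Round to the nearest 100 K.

(t − 60)^(-0.1332) = 201/329.7 = 0.60965.
t − 60 = 0.60965^(1/-0.1332) = 0.60965^(-7.508) = 41.071, so t = 101.071.
T = 100·t = 10107 K → 10100 K to the nearest 100 K.

10100 K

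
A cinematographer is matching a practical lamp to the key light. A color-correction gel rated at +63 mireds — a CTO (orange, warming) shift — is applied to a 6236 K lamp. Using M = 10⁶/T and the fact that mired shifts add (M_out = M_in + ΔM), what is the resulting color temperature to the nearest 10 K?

4480 K

M_in = 10⁶/6236 = 160.36 mireds.
M_out = 160.36 + (+63) = 223.36 mireds.
T_out = 10⁶/223.36 = 4477.1 K → 4480 K.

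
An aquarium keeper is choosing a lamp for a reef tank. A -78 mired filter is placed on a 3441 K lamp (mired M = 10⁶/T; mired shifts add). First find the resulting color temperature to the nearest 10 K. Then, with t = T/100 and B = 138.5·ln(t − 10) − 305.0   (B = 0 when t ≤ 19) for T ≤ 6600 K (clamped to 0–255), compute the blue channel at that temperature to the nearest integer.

195

M_in = 10⁶/3441 = 290.61; M_out = 290.61 + (-78) = 212.61.
T_out = 10⁶/212.61 = 4703.4 K → 4700 K; t = 47.
B = 138.5·ln(47 − 10) − 305.0 = 138.5·ln 37 − 305.0 = 138.5·3.6109 − 305.0 = 195.112.
Rounded: 195.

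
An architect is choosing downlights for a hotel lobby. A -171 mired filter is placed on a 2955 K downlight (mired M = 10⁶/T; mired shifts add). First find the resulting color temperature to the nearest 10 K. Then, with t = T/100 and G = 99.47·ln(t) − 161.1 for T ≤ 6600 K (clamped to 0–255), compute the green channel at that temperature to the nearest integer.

M_in = 10⁶/2955 = 338.41; M_out = 338.41 + (-171) = 167.41.
T_out = 10⁶/167.41 = 5973.4 K → 5970 K; t = 59.7.
G = 99.47·ln 59.7 − 161.1 = 99.47·4.0893 − 161.1 = 245.666.
Rounded: 246.

246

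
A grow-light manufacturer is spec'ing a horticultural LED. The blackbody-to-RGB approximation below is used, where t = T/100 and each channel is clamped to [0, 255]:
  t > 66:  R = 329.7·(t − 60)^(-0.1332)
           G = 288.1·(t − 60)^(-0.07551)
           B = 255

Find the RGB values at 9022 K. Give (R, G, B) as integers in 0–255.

t = 9022/100 = 90.22; the t > 66 branch applies.
R = 329.7·(90.22 − 60)^(-0.1332) = 329.7·30.22^(-0.1332) = 329.7·0.63507 = 209.384.
G = 288.1·(90.22 − 60)^(-0.07551) = 288.1·30.22^(-0.07551) = 288.1·0.77308 = 222.724.
B = 255 by definition for t > 66.
Rounded: (209, 223, 255).

(209, 223, 255)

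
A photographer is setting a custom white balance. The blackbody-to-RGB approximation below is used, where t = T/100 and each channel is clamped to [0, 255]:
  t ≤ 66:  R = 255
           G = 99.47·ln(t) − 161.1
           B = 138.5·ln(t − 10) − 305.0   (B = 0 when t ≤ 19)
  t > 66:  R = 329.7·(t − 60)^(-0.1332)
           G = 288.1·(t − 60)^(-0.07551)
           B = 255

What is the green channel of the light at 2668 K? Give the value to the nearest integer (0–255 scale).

166

t = 2668/100 = 26.68; the t ≤ 66 branch applies.
G = 99.47·ln 26.68 − 161.1 = 99.47·3.2839 − 161.1 = 165.551.
Rounded: 166.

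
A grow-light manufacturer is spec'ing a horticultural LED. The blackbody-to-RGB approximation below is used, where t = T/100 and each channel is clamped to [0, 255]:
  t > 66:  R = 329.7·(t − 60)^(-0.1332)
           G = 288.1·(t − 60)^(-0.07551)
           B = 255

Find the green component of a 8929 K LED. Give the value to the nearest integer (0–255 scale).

t = 8929/100 = 89.29; the t > 66 branch applies.
G = 288.1·(89.29 − 60)^(-0.07551) = 288.1·29.29^(-0.07551) = 288.1·0.77490 = 223.250.
Rounded: 223.

223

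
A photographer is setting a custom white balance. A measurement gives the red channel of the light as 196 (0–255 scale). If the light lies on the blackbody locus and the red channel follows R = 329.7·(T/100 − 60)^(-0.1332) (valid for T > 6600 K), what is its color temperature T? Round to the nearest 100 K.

11000 K

(t − 60)^(-0.1332) = 196/329.7 = 0.59448.
t − 60 = 0.59448^(1/-0.1332) = 0.59448^(-7.508) = 49.621, so t = 109.621.
T = 100·t = 10962 K → 11000 K to the nearest 100 K.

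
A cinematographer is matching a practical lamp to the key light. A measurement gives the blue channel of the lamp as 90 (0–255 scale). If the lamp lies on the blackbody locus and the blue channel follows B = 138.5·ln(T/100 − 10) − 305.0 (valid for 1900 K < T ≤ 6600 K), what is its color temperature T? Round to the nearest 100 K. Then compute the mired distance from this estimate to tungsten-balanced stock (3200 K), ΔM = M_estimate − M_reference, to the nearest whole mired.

ln(t − 10) = (90 + 305.0) / 138.5 = 2.8520.
t − 10 = e^2.8520 = 17.322, so t = 27.322.
T = 100·t = 2732 K → 2700 K to the nearest 100 K.
M_estimate = 10⁶/2700 = 370.37; M_reference = 10⁶/3200 = 312.50.
ΔM = 370.37 − 312.50 = 57.87 → +58 mireds.

+58 mireds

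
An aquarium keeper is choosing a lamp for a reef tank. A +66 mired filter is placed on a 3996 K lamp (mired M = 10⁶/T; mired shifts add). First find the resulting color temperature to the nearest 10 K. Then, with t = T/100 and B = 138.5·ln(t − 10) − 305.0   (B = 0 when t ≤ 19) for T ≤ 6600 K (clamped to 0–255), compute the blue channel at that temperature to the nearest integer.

M_in = 10⁶/3996 = 250.25; M_out = 250.25 + (+66) = 316.25.
T_out = 10⁶/316.25 = 3162.1 K → 3160 K; t = 31.6.
B = 138.5·ln(31.6 − 10) − 305.0 = 138.5·ln 21.6 − 305.0 = 138.5·3.0727 − 305.0 = 120.568.
Rounded: 121.

121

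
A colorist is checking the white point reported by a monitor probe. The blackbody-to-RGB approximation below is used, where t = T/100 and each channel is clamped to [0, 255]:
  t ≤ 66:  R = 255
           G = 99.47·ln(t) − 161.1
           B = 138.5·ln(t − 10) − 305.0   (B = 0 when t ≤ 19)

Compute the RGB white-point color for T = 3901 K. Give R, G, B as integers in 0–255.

R=255, G=203, B=161

t = 3901/100 = 39.01; the t ≤ 66 branch applies.
R = 255 by definition for t ≤ 66.
G = 99.47·ln 39.01 − 161.1 = 99.47·3.6638 − 161.1 = 203.340.
B = 138.5·ln(39.01 − 10) − 305.0 = 138.5·ln 29.01 − 305.0 = 138.5·3.3676 − 305.0 = 161.418.
Rounded: (255, 203, 161).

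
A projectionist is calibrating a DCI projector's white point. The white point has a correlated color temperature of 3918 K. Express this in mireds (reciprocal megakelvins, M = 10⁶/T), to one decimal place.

M = 10⁶ / 3918 = 255.232 → 255.2 mireds.

255.2 mireds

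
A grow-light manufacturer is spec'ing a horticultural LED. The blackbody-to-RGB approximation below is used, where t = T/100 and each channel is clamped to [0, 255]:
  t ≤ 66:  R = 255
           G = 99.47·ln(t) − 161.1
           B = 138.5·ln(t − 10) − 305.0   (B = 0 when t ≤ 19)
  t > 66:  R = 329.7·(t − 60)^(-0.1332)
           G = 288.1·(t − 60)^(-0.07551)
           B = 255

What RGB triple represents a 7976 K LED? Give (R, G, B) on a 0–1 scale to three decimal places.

t = 7976/100 = 79.76; the t > 66 branch applies.
R = 329.7·(79.76 − 60)^(-0.1332) = 329.7·19.76^(-0.1332) = 329.7·0.67205 = 221.575.
G = 288.1·(79.76 − 60)^(-0.07551) = 288.1·19.76^(-0.07551) = 288.1·0.79828 = 229.984.
B = 255 by definition for t > 66.
Dividing each by 255: (0.8689, 0.9019, 1.0000) → (0.869, 0.902, 1.000).

(0.869, 0.902, 1.000)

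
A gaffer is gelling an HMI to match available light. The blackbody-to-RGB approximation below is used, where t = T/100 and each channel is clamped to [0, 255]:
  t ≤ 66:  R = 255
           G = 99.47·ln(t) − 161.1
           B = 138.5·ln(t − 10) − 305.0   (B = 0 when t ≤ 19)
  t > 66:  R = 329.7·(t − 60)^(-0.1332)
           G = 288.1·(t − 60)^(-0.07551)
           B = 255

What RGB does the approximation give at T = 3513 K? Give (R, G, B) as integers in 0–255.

(255, 193, 142)

t = 3513/100 = 35.13; the t ≤ 66 branch applies.
R = 255 by definition for t ≤ 66.
G = 99.47·ln 35.13 − 161.1 = 99.47·3.5591 − 161.1 = 192.919.
B = 138.5·ln(35.13 − 10) − 305.0 = 138.5·ln 25.13 − 305.0 = 138.5·3.2241 − 305.0 = 141.533.
Rounded: (255, 193, 142).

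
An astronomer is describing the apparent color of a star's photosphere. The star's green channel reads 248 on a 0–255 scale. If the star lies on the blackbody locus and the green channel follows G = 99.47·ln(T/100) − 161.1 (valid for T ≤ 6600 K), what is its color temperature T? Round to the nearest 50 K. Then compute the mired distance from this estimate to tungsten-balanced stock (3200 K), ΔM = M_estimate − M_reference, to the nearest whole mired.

ln t = (248 + 161.1) / 99.47 = 4.1128.
t = e^4.1128 = 61.117.
T = 100·t = 6112 K → 6100 K to the nearest 50 K.
M_estimate = 10⁶/6100 = 163.93; M_reference = 10⁶/3200 = 312.50.
ΔM = 163.93 − 312.50 = -148.57 → -149 mireds.

-149 mireds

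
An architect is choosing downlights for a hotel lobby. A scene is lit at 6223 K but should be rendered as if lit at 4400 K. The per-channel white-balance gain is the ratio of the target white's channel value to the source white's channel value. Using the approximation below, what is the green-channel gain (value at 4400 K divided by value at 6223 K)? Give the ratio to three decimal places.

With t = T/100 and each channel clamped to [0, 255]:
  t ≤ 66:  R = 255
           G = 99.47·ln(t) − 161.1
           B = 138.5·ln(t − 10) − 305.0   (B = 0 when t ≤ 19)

0.862

At 6223 K (t = 62.23):
  G = 99.47·ln 62.23 − 161.1 = 99.47·4.1308 − 161.1 = 249.794.
At 4400 K (t = 44):
  G = 99.47·ln 44 − 161.1 = 99.47·3.7842 − 161.1 = 215.313.
Gain = 215.313 / 249.794 = 0.8620 → 0.862.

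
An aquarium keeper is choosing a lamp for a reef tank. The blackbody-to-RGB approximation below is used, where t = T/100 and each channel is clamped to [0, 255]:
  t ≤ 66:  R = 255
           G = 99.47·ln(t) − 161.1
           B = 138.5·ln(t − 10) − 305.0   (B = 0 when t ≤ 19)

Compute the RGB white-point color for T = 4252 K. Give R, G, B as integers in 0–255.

R=255, G=212, B=177

t = 4252/100 = 42.52; the t ≤ 66 branch applies.
R = 255 by definition for t ≤ 66.
G = 99.47·ln 42.52 − 161.1 = 99.47·3.7500 − 161.1 = 211.910.
B = 138.5·ln(42.52 − 10) − 305.0 = 138.5·ln 32.52 − 305.0 = 138.5·3.4819 − 305.0 = 177.237.
Rounded: (255, 212, 177).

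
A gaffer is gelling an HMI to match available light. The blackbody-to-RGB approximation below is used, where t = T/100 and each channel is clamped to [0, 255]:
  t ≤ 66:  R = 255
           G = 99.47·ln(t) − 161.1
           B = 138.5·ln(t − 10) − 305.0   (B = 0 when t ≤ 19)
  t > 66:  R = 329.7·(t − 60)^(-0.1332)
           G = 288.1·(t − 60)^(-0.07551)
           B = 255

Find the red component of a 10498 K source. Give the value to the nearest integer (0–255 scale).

199

t = 10498/100 = 104.98; the t > 66 branch applies.
R = 329.7·(104.98 − 60)^(-0.1332) = 329.7·44.98^(-0.1332) = 329.7·0.60231 = 198.581.
Rounded: 199.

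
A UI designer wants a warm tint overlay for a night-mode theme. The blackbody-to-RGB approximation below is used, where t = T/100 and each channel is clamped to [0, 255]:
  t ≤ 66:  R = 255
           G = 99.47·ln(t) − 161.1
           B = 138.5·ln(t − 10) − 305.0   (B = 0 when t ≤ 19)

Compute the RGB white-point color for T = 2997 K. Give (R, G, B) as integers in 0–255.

(255, 177, 110)

t = 2997/100 = 29.97; the t ≤ 66 branch applies.
R = 255 by definition for t ≤ 66.
G = 99.47·ln 29.97 − 161.1 = 99.47·3.4002 − 161.1 = 177.118.
B = 138.5·ln(29.97 − 10) − 305.0 = 138.5·ln 19.97 − 305.0 = 138.5·2.9942 − 305.0 = 109.701.
Rounded: (255, 177, 110).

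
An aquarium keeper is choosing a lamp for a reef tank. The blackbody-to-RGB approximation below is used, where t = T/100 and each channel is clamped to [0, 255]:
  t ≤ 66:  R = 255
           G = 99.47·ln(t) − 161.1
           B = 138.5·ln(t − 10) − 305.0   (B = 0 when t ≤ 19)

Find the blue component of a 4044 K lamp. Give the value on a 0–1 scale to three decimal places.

t = 4044/100 = 40.44; the t ≤ 66 branch applies.
B = 138.5·ln(40.44 − 10) − 305.0 = 138.5·ln 30.44 − 305.0 = 138.5·3.4158 − 305.0 = 168.082.
On a 0–1 scale: 168.082/255 = 0.6591 → 0.659.

0.659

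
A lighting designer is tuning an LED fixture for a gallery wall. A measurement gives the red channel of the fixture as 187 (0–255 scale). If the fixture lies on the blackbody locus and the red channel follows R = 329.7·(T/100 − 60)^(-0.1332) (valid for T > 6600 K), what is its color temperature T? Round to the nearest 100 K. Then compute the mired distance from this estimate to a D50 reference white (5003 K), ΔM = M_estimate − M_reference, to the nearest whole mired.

-124 mireds

(t − 60)^(-0.1332) = 187/329.7 = 0.56718.
t − 60 = 0.56718^(1/-0.1332) = 0.56718^(-7.508) = 70.620, so t = 130.620.
T = 100·t = 13062 K → 13100 K to the nearest 100 K.
M_estimate = 10⁶/13100 = 76.34; M_reference = 10⁶/5003 = 199.88.
ΔM = 76.34 − 199.88 = -123.54 → -124 mireds.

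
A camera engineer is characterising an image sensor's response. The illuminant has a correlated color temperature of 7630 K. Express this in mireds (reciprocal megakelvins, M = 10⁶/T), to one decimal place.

131.1 mireds

M = 10⁶ / 7630 = 131.062 → 131.1 mireds.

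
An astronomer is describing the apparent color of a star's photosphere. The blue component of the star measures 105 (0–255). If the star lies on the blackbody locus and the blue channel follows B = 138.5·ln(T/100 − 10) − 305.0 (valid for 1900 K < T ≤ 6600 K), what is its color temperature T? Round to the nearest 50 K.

ln(t − 10) = (105 + 305.0) / 138.5 = 2.9603.
t − 10 = e^2.9603 = 19.304, so t = 29.304.
T = 100·t = 2930 K → 2950 K to the nearest 50 K.

2950 K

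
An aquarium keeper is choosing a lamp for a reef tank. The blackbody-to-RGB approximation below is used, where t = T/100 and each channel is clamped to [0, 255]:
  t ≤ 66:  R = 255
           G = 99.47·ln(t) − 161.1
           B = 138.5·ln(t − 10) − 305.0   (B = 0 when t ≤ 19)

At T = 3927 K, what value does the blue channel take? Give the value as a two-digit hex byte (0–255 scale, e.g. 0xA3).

0xA3

t = 3927/100 = 39.27; the t ≤ 66 branch applies.
B = 138.5·ln(39.27 − 10) − 305.0 = 138.5·ln 29.27 − 305.0 = 138.5·3.3766 − 305.0 = 162.654.
Rounded: 163; in hex, 0xA3.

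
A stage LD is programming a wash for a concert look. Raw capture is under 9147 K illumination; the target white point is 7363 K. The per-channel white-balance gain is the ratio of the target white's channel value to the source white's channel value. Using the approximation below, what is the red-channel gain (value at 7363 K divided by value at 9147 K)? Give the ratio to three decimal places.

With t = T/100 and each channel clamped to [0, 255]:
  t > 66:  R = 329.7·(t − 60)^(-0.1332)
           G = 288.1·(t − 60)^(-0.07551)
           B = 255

1.118

At 9147 K (t = 91.47):
  R = 329.7·(91.47 − 60)^(-0.1332) = 329.7·31.47^(-0.1332) = 329.7·0.63166 = 208.257.
At 7363 K (t = 73.63):
  R = 329.7·(73.63 − 60)^(-0.1332) = 329.7·13.63^(-0.1332) = 329.7·0.70613 = 232.811.
Gain = 232.811 / 208.257 = 1.1179 → 1.118.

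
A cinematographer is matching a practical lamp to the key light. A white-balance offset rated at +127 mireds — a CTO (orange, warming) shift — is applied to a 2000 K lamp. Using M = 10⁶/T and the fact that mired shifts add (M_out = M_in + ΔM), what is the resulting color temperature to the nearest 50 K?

1600 K

M_in = 10⁶/2000 = 500.00 mireds.
M_out = 500.00 + (+127) = 627.00 mireds.
T_out = 10⁶/627.00 = 1594.9 K → 1600 K.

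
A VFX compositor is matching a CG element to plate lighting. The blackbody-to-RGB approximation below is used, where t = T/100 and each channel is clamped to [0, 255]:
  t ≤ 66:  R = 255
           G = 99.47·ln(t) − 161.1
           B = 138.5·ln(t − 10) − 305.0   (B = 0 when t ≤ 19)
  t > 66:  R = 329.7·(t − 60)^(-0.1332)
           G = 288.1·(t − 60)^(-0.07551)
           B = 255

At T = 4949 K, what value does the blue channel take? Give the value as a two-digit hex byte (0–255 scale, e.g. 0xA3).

t = 4949/100 = 49.49; the t ≤ 66 branch applies.
B = 138.5·ln(49.49 − 10) − 305.0 = 138.5·ln 39.49 − 305.0 = 138.5·3.6760 − 305.0 = 204.133.
Rounded: 204; in hex, 0xCC.

0xCC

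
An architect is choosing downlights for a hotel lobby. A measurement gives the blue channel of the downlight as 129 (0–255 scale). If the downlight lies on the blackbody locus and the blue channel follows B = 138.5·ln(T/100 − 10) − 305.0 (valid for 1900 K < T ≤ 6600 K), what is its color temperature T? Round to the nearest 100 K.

ln(t − 10) = (129 + 305.0) / 138.5 = 3.1336.
t − 10 = e^3.1336 = 22.956, so t = 32.956.
T = 100·t = 3296 K → 3300 K to the nearest 100 K.

3300 K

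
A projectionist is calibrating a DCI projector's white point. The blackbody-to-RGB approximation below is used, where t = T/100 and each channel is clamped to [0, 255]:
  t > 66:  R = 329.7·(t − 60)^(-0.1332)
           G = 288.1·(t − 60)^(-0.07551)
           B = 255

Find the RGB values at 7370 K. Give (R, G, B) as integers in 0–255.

(233, 236, 255)

t = 7370/100 = 73.7; the t > 66 branch applies.
R = 329.7·(73.7 − 60)^(-0.1332) = 329.7·13.7^(-0.1332) = 329.7·0.70565 = 232.653.
G = 288.1·(73.7 − 60)^(-0.07551) = 288.1·13.7^(-0.07551) = 288.1·0.82067 = 236.434.
B = 255 by definition for t > 66.
Rounded: (233, 236, 255).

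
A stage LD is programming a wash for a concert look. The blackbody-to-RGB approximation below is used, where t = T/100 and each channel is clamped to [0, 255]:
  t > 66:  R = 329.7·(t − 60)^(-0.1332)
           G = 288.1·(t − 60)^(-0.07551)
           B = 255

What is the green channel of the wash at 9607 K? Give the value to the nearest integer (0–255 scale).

220

t = 9607/100 = 96.07; the t > 66 branch applies.
G = 288.1·(96.07 − 60)^(-0.07551) = 288.1·36.07^(-0.07551) = 288.1·0.76282 = 219.767.
Rounded: 220.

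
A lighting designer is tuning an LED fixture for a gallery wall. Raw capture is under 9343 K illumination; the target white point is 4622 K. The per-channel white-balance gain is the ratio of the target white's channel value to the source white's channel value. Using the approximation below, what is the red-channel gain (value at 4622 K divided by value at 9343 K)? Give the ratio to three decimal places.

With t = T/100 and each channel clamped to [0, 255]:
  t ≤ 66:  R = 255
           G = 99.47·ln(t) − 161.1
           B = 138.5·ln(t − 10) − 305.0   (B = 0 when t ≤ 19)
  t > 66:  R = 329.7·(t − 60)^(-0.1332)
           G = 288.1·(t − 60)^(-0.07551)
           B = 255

1.234

At 9343 K (t = 93.43):
  R = 329.7·(93.43 − 60)^(-0.1332) = 329.7·33.43^(-0.1332) = 329.7·0.62659 = 206.587.
At 4622 K (t = 46.22):
  R = 255 by definition for t ≤ 66.
Gain = 255.000 / 206.587 = 1.2343 → 1.234.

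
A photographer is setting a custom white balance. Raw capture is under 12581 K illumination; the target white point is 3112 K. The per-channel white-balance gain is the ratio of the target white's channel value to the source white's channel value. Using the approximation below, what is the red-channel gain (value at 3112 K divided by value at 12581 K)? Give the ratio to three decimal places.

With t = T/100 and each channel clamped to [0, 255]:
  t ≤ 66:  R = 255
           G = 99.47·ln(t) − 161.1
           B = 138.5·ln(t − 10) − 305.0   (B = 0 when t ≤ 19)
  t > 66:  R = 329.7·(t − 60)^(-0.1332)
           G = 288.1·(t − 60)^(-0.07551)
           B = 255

At 12581 K (t = 125.81):
  R = 329.7·(125.81 − 60)^(-0.1332) = 329.7·65.81^(-0.1332) = 329.7·0.57254 = 188.765.
At 3112 K (t = 31.12):
  R = 255 by definition for t ≤ 66.
Gain = 255.000 / 188.765 = 1.3509 → 1.351.

1.351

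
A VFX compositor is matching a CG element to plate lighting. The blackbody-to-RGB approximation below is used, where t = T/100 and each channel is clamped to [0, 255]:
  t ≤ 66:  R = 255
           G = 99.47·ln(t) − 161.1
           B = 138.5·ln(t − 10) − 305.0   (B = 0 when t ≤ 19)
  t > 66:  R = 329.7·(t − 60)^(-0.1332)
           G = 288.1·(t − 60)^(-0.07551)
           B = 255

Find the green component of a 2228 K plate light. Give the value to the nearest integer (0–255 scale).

148

t = 2228/100 = 22.28; the t ≤ 66 branch applies.
G = 99.47·ln 22.28 − 161.1 = 99.47·3.1037 − 161.1 = 147.624.
Rounded: 148.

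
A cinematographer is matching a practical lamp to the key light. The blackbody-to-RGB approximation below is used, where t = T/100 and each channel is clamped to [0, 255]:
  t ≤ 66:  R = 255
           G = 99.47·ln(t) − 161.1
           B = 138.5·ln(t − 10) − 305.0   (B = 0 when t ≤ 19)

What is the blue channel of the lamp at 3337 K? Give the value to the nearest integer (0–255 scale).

131

t = 3337/100 = 33.37; the t ≤ 66 branch applies.
B = 138.5·ln(33.37 − 10) − 305.0 = 138.5·ln 23.37 − 305.0 = 138.5·3.1515 − 305.0 = 131.476.
Rounded: 131.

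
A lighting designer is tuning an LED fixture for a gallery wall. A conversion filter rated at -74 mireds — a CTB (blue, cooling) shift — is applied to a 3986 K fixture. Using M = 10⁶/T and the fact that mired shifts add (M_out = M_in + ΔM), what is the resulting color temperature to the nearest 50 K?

M_in = 10⁶/3986 = 250.88 mireds.
M_out = 250.88 + (-74) = 176.88 mireds.
T_out = 10⁶/176.88 = 5653.6 K → 5650 K.

5650 K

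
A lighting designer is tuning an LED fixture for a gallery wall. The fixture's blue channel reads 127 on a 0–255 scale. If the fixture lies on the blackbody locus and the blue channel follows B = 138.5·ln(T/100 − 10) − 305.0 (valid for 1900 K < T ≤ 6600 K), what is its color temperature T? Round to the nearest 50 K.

ln(t − 10) = (127 + 305.0) / 138.5 = 3.1191.
t − 10 = e^3.1191 = 22.627, so t = 32.627.
T = 100·t = 3263 K → 3250 K to the nearest 50 K.

3250 K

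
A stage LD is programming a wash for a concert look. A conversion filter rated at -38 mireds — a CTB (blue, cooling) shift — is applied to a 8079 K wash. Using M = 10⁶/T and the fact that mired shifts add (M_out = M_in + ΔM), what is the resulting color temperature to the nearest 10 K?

11660 K

M_in = 10⁶/8079 = 123.78 mireds.
M_out = 123.78 + (-38) = 85.78 mireds.
T_out = 10⁶/85.78 = 11658.0 K → 11660 K.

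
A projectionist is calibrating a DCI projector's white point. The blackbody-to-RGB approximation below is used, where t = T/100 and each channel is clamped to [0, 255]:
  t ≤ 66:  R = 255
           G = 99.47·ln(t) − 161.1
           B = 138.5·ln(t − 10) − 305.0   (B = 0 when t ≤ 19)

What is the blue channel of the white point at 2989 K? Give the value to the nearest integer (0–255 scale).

t = 2989/100 = 29.89; the t ≤ 66 branch applies.
B = 138.5·ln(29.89 − 10) − 305.0 = 138.5·ln 19.89 − 305.0 = 138.5·2.9902 − 305.0 = 109.145.
Rounded: 109.

109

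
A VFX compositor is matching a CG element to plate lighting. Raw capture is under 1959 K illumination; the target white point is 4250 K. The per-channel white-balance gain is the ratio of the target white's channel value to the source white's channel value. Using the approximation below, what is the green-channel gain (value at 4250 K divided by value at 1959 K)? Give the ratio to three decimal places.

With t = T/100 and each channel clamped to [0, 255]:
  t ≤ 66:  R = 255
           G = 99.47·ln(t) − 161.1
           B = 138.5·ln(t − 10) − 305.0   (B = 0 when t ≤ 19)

At 1959 K (t = 19.59):
  G = 99.47·ln 19.59 − 161.1 = 99.47·2.9750 − 161.1 = 134.825.
At 4250 K (t = 42.5):
  G = 99.47·ln 42.5 − 161.1 = 99.47·3.7495 − 161.1 = 211.863.
Gain = 211.863 / 134.825 = 1.5714 → 1.571.

1.571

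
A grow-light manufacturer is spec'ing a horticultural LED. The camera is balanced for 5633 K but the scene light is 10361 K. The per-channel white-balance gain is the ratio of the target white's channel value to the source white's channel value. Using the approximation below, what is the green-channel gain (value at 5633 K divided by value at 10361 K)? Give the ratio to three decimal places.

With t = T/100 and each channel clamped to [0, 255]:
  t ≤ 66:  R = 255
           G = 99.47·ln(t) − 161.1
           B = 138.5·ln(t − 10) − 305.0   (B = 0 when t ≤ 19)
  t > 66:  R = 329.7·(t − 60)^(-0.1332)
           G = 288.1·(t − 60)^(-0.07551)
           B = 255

At 10361 K (t = 103.61):
  G = 288.1·(103.61 − 60)^(-0.07551) = 288.1·43.61^(-0.07551) = 288.1·0.75196 = 216.640.
At 5633 K (t = 56.33):
  G = 99.47·ln 56.33 − 161.1 = 99.47·4.0312 − 161.1 = 239.886.
Gain = 239.886 / 216.640 = 1.1073 → 1.107.

1.107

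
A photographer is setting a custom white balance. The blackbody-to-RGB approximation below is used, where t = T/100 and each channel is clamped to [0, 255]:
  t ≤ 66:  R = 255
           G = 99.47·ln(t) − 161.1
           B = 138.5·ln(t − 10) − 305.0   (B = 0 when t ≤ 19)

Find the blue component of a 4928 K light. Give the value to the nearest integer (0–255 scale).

t = 4928/100 = 49.28; the t ≤ 66 branch applies.
B = 138.5·ln(49.28 − 10) − 305.0 = 138.5·ln 39.28 − 305.0 = 138.5·3.6707 − 305.0 = 203.394.
Rounded: 203.

203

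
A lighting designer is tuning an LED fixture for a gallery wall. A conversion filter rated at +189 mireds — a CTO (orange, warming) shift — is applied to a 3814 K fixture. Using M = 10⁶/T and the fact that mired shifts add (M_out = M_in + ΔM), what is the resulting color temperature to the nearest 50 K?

2200 K

M_in = 10⁶/3814 = 262.19 mireds.
M_out = 262.19 + (+189) = 451.19 mireds.
T_out = 10⁶/451.19 = 2216.4 K → 2200 K.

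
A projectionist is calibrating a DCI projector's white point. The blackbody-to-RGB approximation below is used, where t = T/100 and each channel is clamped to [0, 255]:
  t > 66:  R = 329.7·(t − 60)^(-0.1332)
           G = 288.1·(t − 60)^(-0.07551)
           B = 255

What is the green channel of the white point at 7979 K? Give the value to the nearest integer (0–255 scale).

t = 7979/100 = 79.79; the t > 66 branch applies.
G = 288.1·(79.79 − 60)^(-0.07551) = 288.1·19.79^(-0.07551) = 288.1·0.79819 = 229.958.
Rounded: 230.

230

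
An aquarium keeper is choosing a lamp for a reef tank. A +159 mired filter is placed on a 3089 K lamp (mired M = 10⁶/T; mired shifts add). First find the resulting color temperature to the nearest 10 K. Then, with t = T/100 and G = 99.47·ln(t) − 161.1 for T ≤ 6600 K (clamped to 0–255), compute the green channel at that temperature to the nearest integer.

M_in = 10⁶/3089 = 323.73; M_out = 323.73 + (+159) = 482.73.
T_out = 10⁶/482.73 = 2071.6 K → 2070 K; t = 20.7.
G = 99.47·ln 20.7 − 161.1 = 99.47·3.0301 − 161.1 = 140.307.
Rounded: 140.

140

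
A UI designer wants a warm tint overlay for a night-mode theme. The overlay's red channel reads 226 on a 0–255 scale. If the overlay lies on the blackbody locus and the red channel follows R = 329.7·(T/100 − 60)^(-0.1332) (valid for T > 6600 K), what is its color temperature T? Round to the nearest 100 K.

(t − 60)^(-0.1332) = 226/329.7 = 0.68547.
t − 60 = 0.68547^(1/-0.1332) = 0.68547^(-7.508) = 17.034, so t = 77.034.
T = 100·t = 7703 K → 7700 K to the nearest 100 K.

7700 K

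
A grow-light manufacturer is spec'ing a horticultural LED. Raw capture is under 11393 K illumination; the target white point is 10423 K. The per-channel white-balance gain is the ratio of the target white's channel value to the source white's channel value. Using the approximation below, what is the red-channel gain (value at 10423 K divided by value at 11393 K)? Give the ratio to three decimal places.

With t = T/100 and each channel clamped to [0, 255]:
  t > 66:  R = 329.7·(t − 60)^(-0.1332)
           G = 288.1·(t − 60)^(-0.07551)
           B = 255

At 11393 K (t = 113.93):
  R = 329.7·(113.93 − 60)^(-0.1332) = 329.7·53.93^(-0.1332) = 329.7·0.58792 = 193.838.
At 10423 K (t = 104.23):
  R = 329.7·(104.23 − 60)^(-0.1332) = 329.7·44.23^(-0.1332) = 329.7·0.60366 = 199.026.
Gain = 199.026 / 193.838 = 1.0268 → 1.027.

1.027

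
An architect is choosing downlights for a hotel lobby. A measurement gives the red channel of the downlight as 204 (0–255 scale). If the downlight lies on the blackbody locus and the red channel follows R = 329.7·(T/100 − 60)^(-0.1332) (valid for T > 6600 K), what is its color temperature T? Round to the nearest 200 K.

9600 K

(t − 60)^(-0.1332) = 204/329.7 = 0.61874.
t − 60 = 0.61874^(1/-0.1332) = 0.61874^(-7.508) = 36.748, so t = 96.748.
T = 100·t = 9675 K → 9600 K to the nearest 200 K.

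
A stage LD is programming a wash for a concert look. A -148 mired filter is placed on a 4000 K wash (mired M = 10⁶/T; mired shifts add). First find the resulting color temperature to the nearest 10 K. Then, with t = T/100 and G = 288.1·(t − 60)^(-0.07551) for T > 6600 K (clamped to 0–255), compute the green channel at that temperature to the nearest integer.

219

M_in = 10⁶/4000 = 250.00; M_out = 250.00 + (-148) = 102.00.
T_out = 10⁶/102.00 = 9803.9 K → 9800 K; t = 98.
G = 288.1·(98 − 60)^(-0.07551) = 288.1·38^(-0.07551) = 288.1·0.75982 = 218.904.
Rounded: 219.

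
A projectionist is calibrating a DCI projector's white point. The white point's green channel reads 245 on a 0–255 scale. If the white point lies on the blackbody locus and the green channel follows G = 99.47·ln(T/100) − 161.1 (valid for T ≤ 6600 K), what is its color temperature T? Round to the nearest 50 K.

5950 K

ln t = (245 + 161.1) / 99.47 = 4.0826.
t = e^4.0826 = 59.302.
T = 100·t = 5930 K → 5950 K to the nearest 50 K.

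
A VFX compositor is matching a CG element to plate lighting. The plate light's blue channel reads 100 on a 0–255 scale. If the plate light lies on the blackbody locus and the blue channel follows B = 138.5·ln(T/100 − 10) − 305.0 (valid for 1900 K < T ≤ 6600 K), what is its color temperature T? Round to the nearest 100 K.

2900 K

ln(t − 10) = (100 + 305.0) / 138.5 = 2.9242.
t − 10 = e^2.9242 = 18.619, so t = 28.619.
T = 100·t = 2862 K → 2900 K to the nearest 100 K.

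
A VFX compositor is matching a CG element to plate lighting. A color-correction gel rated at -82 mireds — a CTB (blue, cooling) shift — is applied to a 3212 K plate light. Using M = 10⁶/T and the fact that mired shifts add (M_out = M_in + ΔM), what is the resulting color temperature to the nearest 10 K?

4360 K

M_in = 10⁶/3212 = 311.33 mireds.
M_out = 311.33 + (-82) = 229.33 mireds.
T_out = 10⁶/229.33 = 4360.5 K → 4360 K.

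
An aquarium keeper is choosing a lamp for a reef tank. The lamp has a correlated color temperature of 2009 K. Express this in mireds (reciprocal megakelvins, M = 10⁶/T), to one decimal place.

497.8 mireds

M = 10⁶ / 2009 = 497.760 → 497.8 mireds.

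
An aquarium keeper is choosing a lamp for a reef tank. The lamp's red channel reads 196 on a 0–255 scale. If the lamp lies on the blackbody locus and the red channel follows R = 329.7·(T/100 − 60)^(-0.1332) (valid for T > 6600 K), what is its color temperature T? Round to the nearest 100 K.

11000 K

(t − 60)^(-0.1332) = 196/329.7 = 0.59448.
t − 60 = 0.59448^(1/-0.1332) = 0.59448^(-7.508) = 49.621, so t = 109.621.
T = 100·t = 10962 K → 11000 K to the nearest 100 K.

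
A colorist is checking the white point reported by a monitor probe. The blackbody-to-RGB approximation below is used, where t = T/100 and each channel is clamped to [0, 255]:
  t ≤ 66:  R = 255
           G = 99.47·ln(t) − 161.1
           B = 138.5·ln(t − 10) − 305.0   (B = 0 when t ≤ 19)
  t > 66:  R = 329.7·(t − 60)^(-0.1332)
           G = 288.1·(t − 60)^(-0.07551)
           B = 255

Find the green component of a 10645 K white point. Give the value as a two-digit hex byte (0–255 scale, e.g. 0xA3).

0xD8

t = 10645/100 = 106.45; the t > 66 branch applies.
G = 288.1·(106.45 − 60)^(-0.07551) = 288.1·46.45^(-0.07551) = 288.1·0.74839 = 215.610.
Rounded: 216; in hex, 0xD8.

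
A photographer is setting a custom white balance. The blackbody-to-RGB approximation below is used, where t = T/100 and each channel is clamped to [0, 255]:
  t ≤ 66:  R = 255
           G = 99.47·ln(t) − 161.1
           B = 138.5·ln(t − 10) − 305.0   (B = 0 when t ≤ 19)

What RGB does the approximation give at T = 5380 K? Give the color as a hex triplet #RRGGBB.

t = 5380/100 = 53.8; the t ≤ 66 branch applies.
R = 255 by definition for t ≤ 66.
G = 99.47·ln 53.8 − 161.1 = 99.47·3.9853 − 161.1 = 235.315.
B = 138.5·ln(53.8 − 10) − 305.0 = 138.5·ln 43.8 − 305.0 = 138.5·3.7796 − 305.0 = 218.479.
Rounded: (255, 235, 218).
In hex: #FFEBDA.

#FFEBDA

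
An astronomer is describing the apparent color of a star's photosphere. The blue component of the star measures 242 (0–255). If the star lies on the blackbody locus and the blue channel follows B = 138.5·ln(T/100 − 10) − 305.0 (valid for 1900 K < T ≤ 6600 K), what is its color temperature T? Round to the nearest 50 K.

ln(t − 10) = (242 + 305.0) / 138.5 = 3.9495.
t − 10 = e^3.9495 = 51.907, so t = 61.907.
T = 100·t = 6191 K → 6200 K to the nearest 50 K.

6200 K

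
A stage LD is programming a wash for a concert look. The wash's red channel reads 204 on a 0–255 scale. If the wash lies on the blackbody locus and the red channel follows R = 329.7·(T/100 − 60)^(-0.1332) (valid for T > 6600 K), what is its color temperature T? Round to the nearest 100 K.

9700 K

(t − 60)^(-0.1332) = 204/329.7 = 0.61874.
t − 60 = 0.61874^(1/-0.1332) = 0.61874^(-7.508) = 36.748, so t = 96.748.
T = 100·t = 9675 K → 9700 K to the nearest 100 K.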